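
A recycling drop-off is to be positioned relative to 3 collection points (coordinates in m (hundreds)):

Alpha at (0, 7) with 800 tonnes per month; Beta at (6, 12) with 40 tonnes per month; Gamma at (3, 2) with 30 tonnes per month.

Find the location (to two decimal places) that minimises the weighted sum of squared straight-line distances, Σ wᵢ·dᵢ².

(0.38, 7.06)

The minimiser of Σwᵢ‖p−pᵢ‖² is the weighted centroid p* = (Σwᵢpᵢ)/(Σwᵢ).
Σwᵢ = 870.
Σwᵢxᵢ = 800·0 + 40·6 + 30·3 = 330.
Σwᵢyᵢ = 800·7 + 40·12 + 30·2 = 6140.
x* = 330/870 = 0.38, y* = 6140/870 = 7.06.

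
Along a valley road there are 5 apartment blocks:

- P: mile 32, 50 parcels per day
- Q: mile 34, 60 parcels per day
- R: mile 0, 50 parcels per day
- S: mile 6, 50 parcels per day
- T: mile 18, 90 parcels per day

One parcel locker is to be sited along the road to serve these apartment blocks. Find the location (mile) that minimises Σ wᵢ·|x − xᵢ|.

For a sum of weighted absolute distances on a line, the optimum is the weighted median (not the mean). Total weight W = 300; half-weight = 150.
Sort by position and accumulate weight:
  mile 0 (R, w=50) → cum 50
  mile 6 (S, w=50) → cum 100
  mile 18 (T, w=90) → cum 190  ≥ 150 → median here
  mile 32 (P, w=50) → cum 240
  mile 34 (Q, w=60) → cum 300
Optimal location: mile 18.

x = 18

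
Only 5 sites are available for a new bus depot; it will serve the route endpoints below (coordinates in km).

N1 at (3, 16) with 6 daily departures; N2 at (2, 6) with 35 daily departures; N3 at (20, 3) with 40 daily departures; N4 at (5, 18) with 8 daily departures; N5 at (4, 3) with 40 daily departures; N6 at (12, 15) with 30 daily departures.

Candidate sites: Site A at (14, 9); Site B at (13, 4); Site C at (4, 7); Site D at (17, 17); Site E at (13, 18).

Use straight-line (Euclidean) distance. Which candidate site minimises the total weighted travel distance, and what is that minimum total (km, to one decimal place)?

Site C, total 1380.1 km

Total weighted distance at each candidate:
  Site A (14, 9): total = 1608.6
  Site B (13, 4): total = 1590.4
  Site C (4, 7): total = 1380.1
  Site D (17, 17): total = 2330.1
  Site E (13, 18): total = 2151.6
Minimum is at Site C with total 1380.1 km.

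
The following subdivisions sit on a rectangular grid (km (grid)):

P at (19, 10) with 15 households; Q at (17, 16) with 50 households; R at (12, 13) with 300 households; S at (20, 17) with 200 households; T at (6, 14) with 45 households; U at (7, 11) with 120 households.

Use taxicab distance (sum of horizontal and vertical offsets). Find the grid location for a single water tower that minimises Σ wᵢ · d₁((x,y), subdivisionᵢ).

Manhattan distance separates: Σwᵢ(|x−xᵢ|+|y−yᵢ|) = Σwᵢ|x−xᵢ| + Σwᵢ|y−yᵢ|, so x and y are optimised independently as 1-D weighted medians.
Total weight W = 730; half = 365.
x-coordinate, sorted with cumulative weight:
  x=6 (T, w=45) cum 45
  x=7 (U, w=120) cum 165
  x=12 (R, w=300) cum 465  ← median
  x=17 (Q, w=50) cum 515
  x=19 (P, w=15) cum 530
  x=20 (S, w=200) cum 730
⇒ x* = 12
y-coordinate, sorted with cumulative weight:
  y=10 (P, w=15) cum 15
  y=11 (U, w=120) cum 135
  y=13 (R, w=300) cum 435  ← median
  y=14 (T, w=45) cum 480
  y=16 (Q, w=50) cum 530
  y=17 (S, w=200) cum 730
⇒ y* = 13

(12, 13)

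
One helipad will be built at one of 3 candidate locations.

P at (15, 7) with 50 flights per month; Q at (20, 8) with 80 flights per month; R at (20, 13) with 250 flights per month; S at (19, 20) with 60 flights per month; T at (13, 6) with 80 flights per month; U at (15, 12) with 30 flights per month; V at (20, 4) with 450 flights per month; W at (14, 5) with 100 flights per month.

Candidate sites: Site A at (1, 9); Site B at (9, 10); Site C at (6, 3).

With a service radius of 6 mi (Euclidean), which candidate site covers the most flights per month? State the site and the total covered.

Coverage radius r = 6 mi; a point is covered iff (Δx)²+(Δy)² ≤ 6² = 36.
  Site A (1, 9): covers {none} → 0
  Site B (9, 10): covers {T} → 80
  Site C (6, 3): covers {none} → 0
Maximum coverage at Site B: 80 flights per month.

Site B, covering 80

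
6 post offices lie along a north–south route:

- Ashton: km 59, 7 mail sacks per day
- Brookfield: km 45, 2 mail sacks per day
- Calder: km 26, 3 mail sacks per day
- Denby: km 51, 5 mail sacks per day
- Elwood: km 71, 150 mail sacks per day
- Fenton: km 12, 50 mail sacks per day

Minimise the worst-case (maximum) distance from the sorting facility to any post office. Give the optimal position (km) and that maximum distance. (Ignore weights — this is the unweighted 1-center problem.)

The 1-center on a line is the midpoint of the two extreme points: leftmost at 12, rightmost at 71.
Optimal location = (12 + 71)/2 = 41.5; maximum distance = (71 − 12)/2 = 29.5.

location 41.5, max distance 29.5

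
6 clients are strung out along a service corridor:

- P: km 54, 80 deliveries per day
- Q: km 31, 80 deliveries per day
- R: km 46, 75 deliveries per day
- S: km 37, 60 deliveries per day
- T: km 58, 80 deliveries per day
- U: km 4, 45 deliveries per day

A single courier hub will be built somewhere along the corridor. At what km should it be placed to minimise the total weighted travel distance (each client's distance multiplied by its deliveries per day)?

x = 46

For a sum of weighted absolute distances on a line, the optimum is the weighted median (not the mean). Total weight W = 420; half-weight = 210.
Sort by position and accumulate weight:
  km 4 (U, w=45) → cum 45
  km 31 (Q, w=80) → cum 125
  km 37 (S, w=60) → cum 185
  km 46 (R, w=75) → cum 260  ≥ 210 → median here
  km 54 (P, w=80) → cum 340
  km 58 (T, w=80) → cum 420
Optimal location: km 46.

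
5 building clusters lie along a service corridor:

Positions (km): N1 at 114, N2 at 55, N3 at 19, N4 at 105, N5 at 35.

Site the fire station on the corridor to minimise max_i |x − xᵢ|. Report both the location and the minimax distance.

The 1-center on a line is the midpoint of the two extreme points: leftmost at 19, rightmost at 114.
Optimal location = (19 + 114)/2 = 66.5; maximum distance = (114 − 19)/2 = 47.5.

location 66.5, max distance 47.5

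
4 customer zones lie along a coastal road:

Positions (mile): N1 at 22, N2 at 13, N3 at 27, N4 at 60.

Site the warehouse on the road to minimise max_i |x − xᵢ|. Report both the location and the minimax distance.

location 36.5, max distance 23.5

The 1-center on a line is the midpoint of the two extreme points: leftmost at 13, rightmost at 60.
Optimal location = (13 + 60)/2 = 36.5; maximum distance = (60 − 13)/2 = 23.5.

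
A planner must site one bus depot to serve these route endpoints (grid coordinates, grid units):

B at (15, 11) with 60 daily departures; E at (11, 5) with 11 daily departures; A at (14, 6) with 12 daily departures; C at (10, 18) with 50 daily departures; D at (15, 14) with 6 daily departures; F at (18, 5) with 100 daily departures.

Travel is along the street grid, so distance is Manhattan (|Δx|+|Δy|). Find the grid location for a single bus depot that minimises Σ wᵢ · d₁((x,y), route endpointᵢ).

(15, 6)

Manhattan distance separates: Σwᵢ(|x−xᵢ|+|y−yᵢ|) = Σwᵢ|x−xᵢ| + Σwᵢ|y−yᵢ|, so x and y are optimised independently as 1-D weighted medians.
Total weight W = 239; half = 119.5.
x-coordinate, sorted with cumulative weight:
  x=10 (C, w=50) cum 50
  x=11 (E, w=11) cum 61
  x=14 (A, w=12) cum 73
  x=15 (B, w=60) cum 133  ← median
  x=15 (D, w=6) cum 139
  x=18 (F, w=100) cum 239
⇒ x* = 15
y-coordinate, sorted with cumulative weight:
  y=5 (E, w=11) cum 11
  y=5 (F, w=100) cum 111
  y=6 (A, w=12) cum 123  ← median
  y=11 (B, w=60) cum 183
  y=14 (D, w=6) cum 189
  y=18 (C, w=50) cum 239
⇒ y* = 6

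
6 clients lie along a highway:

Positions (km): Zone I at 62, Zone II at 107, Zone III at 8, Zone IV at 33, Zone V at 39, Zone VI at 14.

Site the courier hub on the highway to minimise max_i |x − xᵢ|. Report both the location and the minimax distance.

The 1-center on a line is the midpoint of the two extreme points: leftmost at 8, rightmost at 107.
Optimal location = (8 + 107)/2 = 57.5; maximum distance = (107 − 8)/2 = 49.5.

location 57.5, max distance 49.5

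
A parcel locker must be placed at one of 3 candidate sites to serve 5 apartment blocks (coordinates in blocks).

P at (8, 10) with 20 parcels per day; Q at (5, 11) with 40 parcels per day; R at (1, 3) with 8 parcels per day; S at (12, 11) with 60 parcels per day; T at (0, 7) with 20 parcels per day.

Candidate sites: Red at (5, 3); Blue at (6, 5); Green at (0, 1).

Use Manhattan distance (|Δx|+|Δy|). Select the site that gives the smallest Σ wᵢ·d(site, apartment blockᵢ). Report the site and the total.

Blue, total 1356 blocks

Total weighted distance at each candidate:
  Red (5, 3): total = 1632
  Blue (6, 5): total = 1356
  Green (0, 1): total = 2404
Minimum is at Blue with total 1356 blocks.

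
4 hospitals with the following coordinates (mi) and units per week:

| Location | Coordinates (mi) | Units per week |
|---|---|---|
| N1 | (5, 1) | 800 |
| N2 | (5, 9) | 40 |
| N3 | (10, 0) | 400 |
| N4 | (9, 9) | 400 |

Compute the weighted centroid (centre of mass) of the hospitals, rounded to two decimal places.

(7.20, 2.90)

The minimiser of Σwᵢ‖p−pᵢ‖² is the weighted centroid p* = (Σwᵢpᵢ)/(Σwᵢ).
Σwᵢ = 1640.
Σwᵢxᵢ = 800·5 + 40·5 + 400·10 + 400·9 = 11800.
Σwᵢyᵢ = 800·1 + 40·9 + 400·0 + 400·9 = 4760.
x* = 11800/1640 = 7.20, y* = 4760/1640 = 2.90.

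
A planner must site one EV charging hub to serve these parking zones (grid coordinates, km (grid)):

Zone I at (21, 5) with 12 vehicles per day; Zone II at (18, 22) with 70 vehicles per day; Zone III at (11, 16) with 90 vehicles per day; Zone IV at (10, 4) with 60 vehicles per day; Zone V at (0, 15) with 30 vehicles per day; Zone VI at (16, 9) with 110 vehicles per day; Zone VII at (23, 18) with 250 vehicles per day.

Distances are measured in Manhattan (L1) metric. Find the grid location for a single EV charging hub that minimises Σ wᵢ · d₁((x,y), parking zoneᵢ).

(18, 18)

Manhattan distance separates: Σwᵢ(|x−xᵢ|+|y−yᵢ|) = Σwᵢ|x−xᵢ| + Σwᵢ|y−yᵢ|, so x and y are optimised independently as 1-D weighted medians.
Total weight W = 622; half = 311.
x-coordinate, sorted with cumulative weight:
  x=0 (Zone V, w=30) cum 30
  x=10 (Zone IV, w=60) cum 90
  x=11 (Zone III, w=90) cum 180
  x=16 (Zone VI, w=110) cum 290
  x=18 (Zone II, w=70) cum 360  ← median
  x=21 (Zone I, w=12) cum 372
  x=23 (Zone VII, w=250) cum 622
⇒ x* = 18
y-coordinate, sorted with cumulative weight:
  y=4 (Zone IV, w=60) cum 60
  y=5 (Zone I, w=12) cum 72
  y=9 (Zone VI, w=110) cum 182
  y=15 (Zone V, w=30) cum 212
  y=16 (Zone III, w=90) cum 302
  y=18 (Zone VII, w=250) cum 552  ← median
  y=22 (Zone II, w=70) cum 622
⇒ y* = 18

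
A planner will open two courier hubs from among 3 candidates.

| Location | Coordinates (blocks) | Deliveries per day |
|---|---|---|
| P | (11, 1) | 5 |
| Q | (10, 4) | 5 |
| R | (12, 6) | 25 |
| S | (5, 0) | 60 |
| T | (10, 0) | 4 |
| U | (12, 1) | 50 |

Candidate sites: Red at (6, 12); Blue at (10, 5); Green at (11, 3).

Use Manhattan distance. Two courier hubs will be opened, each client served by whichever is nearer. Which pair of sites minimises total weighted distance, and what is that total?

{Blue, Green}, total 796

Evaluate every pair (each demand assigned to the nearer of the two):
  {Blue, Green}: total = 796
  {Red, Green}: total = 826
  {Red, Blue}: total = 1025
Best pair: {Blue, Green} with total 796.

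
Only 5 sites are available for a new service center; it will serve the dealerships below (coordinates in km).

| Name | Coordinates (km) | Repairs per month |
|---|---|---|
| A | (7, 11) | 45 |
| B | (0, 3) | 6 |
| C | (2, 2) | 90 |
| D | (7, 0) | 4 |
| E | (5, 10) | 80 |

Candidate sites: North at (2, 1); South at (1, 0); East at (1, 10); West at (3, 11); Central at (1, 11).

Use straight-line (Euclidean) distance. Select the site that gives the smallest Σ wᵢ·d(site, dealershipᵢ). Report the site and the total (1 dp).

Total weighted distance at each candidate:
  North (2, 1): total = 1389.4
  South (1, 0): total = 1669.7
  East (1, 10): total = 1408.4
  West (3, 11): total = 1272.0
  Central (1, 11): total = 1513.3
Minimum is at West with total 1272.0 km.

West, total 1272.0 km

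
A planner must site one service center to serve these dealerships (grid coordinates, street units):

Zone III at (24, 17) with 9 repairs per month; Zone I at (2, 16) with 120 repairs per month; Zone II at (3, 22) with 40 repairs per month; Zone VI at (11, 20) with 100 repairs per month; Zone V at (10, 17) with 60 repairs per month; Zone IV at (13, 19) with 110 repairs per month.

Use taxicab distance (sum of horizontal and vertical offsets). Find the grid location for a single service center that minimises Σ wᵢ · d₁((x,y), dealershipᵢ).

(10, 19)

Manhattan distance separates: Σwᵢ(|x−xᵢ|+|y−yᵢ|) = Σwᵢ|x−xᵢ| + Σwᵢ|y−yᵢ|, so x and y are optimised independently as 1-D weighted medians.
Total weight W = 439; half = 219.5.
x-coordinate, sorted with cumulative weight:
  x=2 (Zone I, w=120) cum 120
  x=3 (Zone II, w=40) cum 160
  x=10 (Zone V, w=60) cum 220  ← median
  x=11 (Zone VI, w=100) cum 320
  x=13 (Zone IV, w=110) cum 430
  x=24 (Zone III, w=9) cum 439
⇒ x* = 10
y-coordinate, sorted with cumulative weight:
  y=16 (Zone I, w=120) cum 120
  y=17 (Zone III, w=9) cum 129
  y=17 (Zone V, w=60) cum 189
  y=19 (Zone IV, w=110) cum 299  ← median
  y=20 (Zone VI, w=100) cum 399
  y=22 (Zone II, w=40) cum 439
⇒ y* = 19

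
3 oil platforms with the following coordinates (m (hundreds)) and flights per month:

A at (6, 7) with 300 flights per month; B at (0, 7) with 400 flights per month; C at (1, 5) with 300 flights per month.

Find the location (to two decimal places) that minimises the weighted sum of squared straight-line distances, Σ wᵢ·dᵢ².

The minimiser of Σwᵢ‖p−pᵢ‖² is the weighted centroid p* = (Σwᵢpᵢ)/(Σwᵢ).
Σwᵢ = 1000.
Σwᵢxᵢ = 300·6 + 400·0 + 300·1 = 2100.
Σwᵢyᵢ = 300·7 + 400·7 + 300·5 = 6400.
x* = 2100/1000 = 2.10, y* = 6400/1000 = 6.40.

(2.10, 6.40)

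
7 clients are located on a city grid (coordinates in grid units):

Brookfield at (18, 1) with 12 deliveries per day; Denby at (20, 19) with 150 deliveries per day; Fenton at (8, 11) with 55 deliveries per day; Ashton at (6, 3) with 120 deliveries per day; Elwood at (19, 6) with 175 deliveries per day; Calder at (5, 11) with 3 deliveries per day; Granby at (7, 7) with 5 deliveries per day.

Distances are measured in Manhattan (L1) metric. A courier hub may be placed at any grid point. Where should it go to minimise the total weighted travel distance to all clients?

(19, 6)

Manhattan distance separates: Σwᵢ(|x−xᵢ|+|y−yᵢ|) = Σwᵢ|x−xᵢ| + Σwᵢ|y−yᵢ|, so x and y are optimised independently as 1-D weighted medians.
Total weight W = 520; half = 260.
x-coordinate, sorted with cumulative weight:
  x=5 (Calder, w=3) cum 3
  x=6 (Ashton, w=120) cum 123
  x=7 (Granby, w=5) cum 128
  x=8 (Fenton, w=55) cum 183
  x=18 (Brookfield, w=12) cum 195
  x=19 (Elwood, w=175) cum 370  ← median
  x=20 (Denby, w=150) cum 520
⇒ x* = 19
y-coordinate, sorted with cumulative weight:
  y=1 (Brookfield, w=12) cum 12
  y=3 (Ashton, w=120) cum 132
  y=6 (Elwood, w=175) cum 307  ← median
  y=7 (Granby, w=5) cum 312
  y=11 (Fenton, w=55) cum 367
  y=11 (Calder, w=3) cum 370
  y=19 (Denby, w=150) cum 520
⇒ y* = 6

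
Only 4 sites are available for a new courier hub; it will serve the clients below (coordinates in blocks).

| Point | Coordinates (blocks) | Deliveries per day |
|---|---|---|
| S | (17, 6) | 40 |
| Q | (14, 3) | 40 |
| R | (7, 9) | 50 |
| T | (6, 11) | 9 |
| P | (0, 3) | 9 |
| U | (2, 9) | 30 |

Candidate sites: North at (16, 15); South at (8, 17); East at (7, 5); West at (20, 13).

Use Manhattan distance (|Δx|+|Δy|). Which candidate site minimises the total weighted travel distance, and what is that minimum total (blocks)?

East, total 1414 blocks

Total weighted distance at each candidate:
  North (16, 15): total = 2688
  South (8, 17): total = 2740
  East (7, 5): total = 1414
  West (20, 13): total = 2964
Minimum is at East with total 1414 blocks.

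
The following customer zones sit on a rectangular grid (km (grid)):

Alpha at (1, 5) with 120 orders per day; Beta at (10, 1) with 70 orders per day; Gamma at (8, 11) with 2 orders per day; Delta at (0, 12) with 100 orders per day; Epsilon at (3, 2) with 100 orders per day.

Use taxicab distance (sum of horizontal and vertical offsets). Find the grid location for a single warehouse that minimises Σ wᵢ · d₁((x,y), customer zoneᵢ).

(1, 5)

Manhattan distance separates: Σwᵢ(|x−xᵢ|+|y−yᵢ|) = Σwᵢ|x−xᵢ| + Σwᵢ|y−yᵢ|, so x and y are optimised independently as 1-D weighted medians.
Total weight W = 392; half = 196.
x-coordinate, sorted with cumulative weight:
  x=0 (Delta, w=100) cum 100
  x=1 (Alpha, w=120) cum 220  ← median
  x=3 (Epsilon, w=100) cum 320
  x=8 (Gamma, w=2) cum 322
  x=10 (Beta, w=70) cum 392
⇒ x* = 1
y-coordinate, sorted with cumulative weight:
  y=1 (Beta, w=70) cum 70
  y=2 (Epsilon, w=100) cum 170
  y=5 (Alpha, w=120) cum 290  ← median
  y=11 (Gamma, w=2) cum 292
  y=12 (Delta, w=100) cum 392
⇒ y* = 5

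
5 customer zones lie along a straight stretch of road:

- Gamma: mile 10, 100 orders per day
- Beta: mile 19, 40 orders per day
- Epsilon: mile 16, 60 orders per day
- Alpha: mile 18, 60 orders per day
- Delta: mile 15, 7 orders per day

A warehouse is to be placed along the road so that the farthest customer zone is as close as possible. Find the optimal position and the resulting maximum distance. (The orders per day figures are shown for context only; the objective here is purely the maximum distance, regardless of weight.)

The 1-center on a line is the midpoint of the two extreme points: leftmost at 10, rightmost at 19.
Optimal location = (10 + 19)/2 = 14.5; maximum distance = (19 − 10)/2 = 4.5.

location 14.5, max distance 4.5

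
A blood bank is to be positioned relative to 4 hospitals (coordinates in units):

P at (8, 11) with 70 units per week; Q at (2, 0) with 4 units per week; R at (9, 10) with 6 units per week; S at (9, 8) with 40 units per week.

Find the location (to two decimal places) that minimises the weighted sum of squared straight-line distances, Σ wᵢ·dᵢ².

(8.18, 9.58)

The minimiser of Σwᵢ‖p−pᵢ‖² is the weighted centroid p* = (Σwᵢpᵢ)/(Σwᵢ).
Σwᵢ = 120.
Σwᵢxᵢ = 70·8 + 4·2 + 6·9 + 40·9 = 982.
Σwᵢyᵢ = 70·11 + 4·0 + 6·10 + 40·8 = 1150.
x* = 982/120 = 8.18, y* = 1150/120 = 9.58.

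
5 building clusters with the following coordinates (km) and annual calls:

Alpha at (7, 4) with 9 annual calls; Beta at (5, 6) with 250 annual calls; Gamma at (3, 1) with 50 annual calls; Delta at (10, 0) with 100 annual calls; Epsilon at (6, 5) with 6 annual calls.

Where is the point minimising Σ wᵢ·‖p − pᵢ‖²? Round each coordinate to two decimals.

The minimiser of Σwᵢ‖p−pᵢ‖² is the weighted centroid p* = (Σwᵢpᵢ)/(Σwᵢ).
Σwᵢ = 415.
Σwᵢxᵢ = 9·7 + 250·5 + 50·3 + 100·10 + 6·6 = 2499.
Σwᵢyᵢ = 9·4 + 250·6 + 50·1 + 100·0 + 6·5 = 1616.
x* = 2499/415 = 6.02, y* = 1616/415 = 3.89.

(6.02, 3.89)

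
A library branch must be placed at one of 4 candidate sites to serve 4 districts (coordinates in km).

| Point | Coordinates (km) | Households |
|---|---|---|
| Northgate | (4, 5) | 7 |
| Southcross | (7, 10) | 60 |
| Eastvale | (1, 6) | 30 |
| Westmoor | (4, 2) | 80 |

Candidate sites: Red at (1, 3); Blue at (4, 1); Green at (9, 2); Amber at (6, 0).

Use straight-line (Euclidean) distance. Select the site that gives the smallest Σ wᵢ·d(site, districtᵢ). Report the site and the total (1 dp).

Blue, total 852.1 km

Total weighted distance at each candidate:
  Red (1, 3): total = 921.4
  Blue (4, 1): total = 852.1
  Green (9, 2): total = 1203.9
  Amber (6, 0): total = 1101.3
Minimum is at Blue with total 852.1 km.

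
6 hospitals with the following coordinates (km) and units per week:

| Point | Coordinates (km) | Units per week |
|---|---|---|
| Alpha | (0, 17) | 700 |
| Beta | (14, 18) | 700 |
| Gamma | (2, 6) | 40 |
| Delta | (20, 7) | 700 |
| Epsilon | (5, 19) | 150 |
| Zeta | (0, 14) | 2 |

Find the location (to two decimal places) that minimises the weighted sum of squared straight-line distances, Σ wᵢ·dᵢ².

(10.75, 14.19)

The minimiser of Σwᵢ‖p−pᵢ‖² is the weighted centroid p* = (Σwᵢpᵢ)/(Σwᵢ).
Σwᵢ = 2292.
Σwᵢxᵢ = 700·0 + 700·14 + 40·2 + 700·20 + 150·5 + 2·0 = 24630.
Σwᵢyᵢ = 700·17 + 700·18 + 40·6 + 700·7 + 150·19 + 2·14 = 32518.
x* = 24630/2292 = 10.75, y* = 32518/2292 = 14.19.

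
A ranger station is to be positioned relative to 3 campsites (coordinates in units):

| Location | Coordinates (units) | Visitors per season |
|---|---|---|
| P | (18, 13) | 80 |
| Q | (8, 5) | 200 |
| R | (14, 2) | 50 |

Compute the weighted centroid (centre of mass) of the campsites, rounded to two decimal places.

(11.33, 6.48)

The minimiser of Σwᵢ‖p−pᵢ‖² is the weighted centroid p* = (Σwᵢpᵢ)/(Σwᵢ).
Σwᵢ = 330.
Σwᵢxᵢ = 80·18 + 200·8 + 50·14 = 3740.
Σwᵢyᵢ = 80·13 + 200·5 + 50·2 = 2140.
x* = 3740/330 = 11.33, y* = 2140/330 = 6.48.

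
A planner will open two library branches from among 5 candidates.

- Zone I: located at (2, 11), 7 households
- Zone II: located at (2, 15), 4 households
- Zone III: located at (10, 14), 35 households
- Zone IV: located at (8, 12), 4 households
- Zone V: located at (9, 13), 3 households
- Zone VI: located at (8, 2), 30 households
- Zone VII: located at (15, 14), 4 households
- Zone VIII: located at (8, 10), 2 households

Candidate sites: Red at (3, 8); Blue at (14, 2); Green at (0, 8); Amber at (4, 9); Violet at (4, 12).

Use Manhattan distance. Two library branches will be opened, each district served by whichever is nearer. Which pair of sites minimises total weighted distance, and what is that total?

{Blue, Violet}, total 599

Evaluate every pair (each demand assigned to the nearer of the two):
  {Blue, Violet}: total = 599
  {Blue, Amber}: total = 742
  {Amber, Violet}: total = 747
  {Red, Violet}: total = 749
  {Red, Blue}: total = 830
  {Green, Violet}: total = 839
  {Red, Amber}: total = 904
  {Green, Amber}: total = 904
  {Blue, Green}: total = 973
  {Red, Green}: total = 1000
Best pair: {Blue, Violet} with total 599.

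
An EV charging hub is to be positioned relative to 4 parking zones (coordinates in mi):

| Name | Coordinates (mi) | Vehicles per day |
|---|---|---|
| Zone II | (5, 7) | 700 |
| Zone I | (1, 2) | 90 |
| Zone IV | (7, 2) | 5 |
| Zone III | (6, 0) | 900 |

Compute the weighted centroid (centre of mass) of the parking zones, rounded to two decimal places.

(5.32, 3.00)

The minimiser of Σwᵢ‖p−pᵢ‖² is the weighted centroid p* = (Σwᵢpᵢ)/(Σwᵢ).
Σwᵢ = 1695.
Σwᵢxᵢ = 700·5 + 90·1 + 5·7 + 900·6 = 9025.
Σwᵢyᵢ = 700·7 + 90·2 + 5·2 + 900·0 = 5090.
x* = 9025/1695 = 5.32, y* = 5090/1695 = 3.00.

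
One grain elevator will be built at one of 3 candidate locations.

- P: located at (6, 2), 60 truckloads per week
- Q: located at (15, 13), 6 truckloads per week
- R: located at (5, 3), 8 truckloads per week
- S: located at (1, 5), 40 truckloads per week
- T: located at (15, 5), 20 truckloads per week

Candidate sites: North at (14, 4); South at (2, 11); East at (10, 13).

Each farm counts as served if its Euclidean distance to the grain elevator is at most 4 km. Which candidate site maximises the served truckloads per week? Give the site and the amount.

Coverage radius r = 4 km; a point is covered iff (Δx)²+(Δy)² ≤ 4² = 16.
  North (14, 4): covers {T} → 20
  South (2, 11): covers {none} → 0
  East (10, 13): covers {none} → 0
Maximum coverage at North: 20 truckloads per week.

North, covering 20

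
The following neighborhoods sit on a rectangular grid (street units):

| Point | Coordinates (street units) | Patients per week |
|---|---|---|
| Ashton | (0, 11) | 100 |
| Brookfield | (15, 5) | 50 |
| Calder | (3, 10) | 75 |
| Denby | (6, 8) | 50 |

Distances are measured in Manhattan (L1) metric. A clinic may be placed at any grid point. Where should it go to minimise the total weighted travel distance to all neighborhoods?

(3, 10)

Manhattan distance separates: Σwᵢ(|x−xᵢ|+|y−yᵢ|) = Σwᵢ|x−xᵢ| + Σwᵢ|y−yᵢ|, so x and y are optimised independently as 1-D weighted medians.
Total weight W = 275; half = 137.5.
x-coordinate, sorted with cumulative weight:
  x=0 (Ashton, w=100) cum 100
  x=3 (Calder, w=75) cum 175  ← median
  x=6 (Denby, w=50) cum 225
  x=15 (Brookfield, w=50) cum 275
⇒ x* = 3
y-coordinate, sorted with cumulative weight:
  y=5 (Brookfield, w=50) cum 50
  y=8 (Denby, w=50) cum 100
  y=10 (Calder, w=75) cum 175  ← median
  y=11 (Ashton, w=100) cum 275
⇒ y* = 10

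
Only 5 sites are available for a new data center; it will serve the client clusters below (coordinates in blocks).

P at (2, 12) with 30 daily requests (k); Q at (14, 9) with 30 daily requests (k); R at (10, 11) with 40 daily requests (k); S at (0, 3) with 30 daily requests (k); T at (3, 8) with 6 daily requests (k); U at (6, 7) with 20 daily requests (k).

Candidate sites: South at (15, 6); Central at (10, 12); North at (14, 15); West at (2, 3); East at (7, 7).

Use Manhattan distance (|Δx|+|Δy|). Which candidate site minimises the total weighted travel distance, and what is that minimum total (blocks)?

Total weighted distance at each candidate:
  South (15, 6): total = 1914
  Central (10, 12): total = 1306
  North (14, 15): total = 2158
  West (2, 3): total = 1706
  East (7, 7): total = 1230
Minimum is at East with total 1230 blocks.

East, total 1230 blocks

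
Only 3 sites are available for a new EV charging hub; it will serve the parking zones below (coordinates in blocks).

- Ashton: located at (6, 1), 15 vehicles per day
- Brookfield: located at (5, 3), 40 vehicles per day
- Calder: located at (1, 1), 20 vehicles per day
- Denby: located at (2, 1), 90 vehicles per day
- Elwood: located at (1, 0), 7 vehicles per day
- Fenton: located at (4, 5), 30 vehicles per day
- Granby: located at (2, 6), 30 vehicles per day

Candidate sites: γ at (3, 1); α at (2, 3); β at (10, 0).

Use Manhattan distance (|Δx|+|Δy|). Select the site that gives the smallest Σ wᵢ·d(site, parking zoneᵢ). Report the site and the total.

γ, total 686 blocks

Total weighted distance at each candidate:
  γ (3, 1): total = 686
  α (2, 3): total = 688
  β (10, 0): total = 2218
Minimum is at γ with total 686 blocks.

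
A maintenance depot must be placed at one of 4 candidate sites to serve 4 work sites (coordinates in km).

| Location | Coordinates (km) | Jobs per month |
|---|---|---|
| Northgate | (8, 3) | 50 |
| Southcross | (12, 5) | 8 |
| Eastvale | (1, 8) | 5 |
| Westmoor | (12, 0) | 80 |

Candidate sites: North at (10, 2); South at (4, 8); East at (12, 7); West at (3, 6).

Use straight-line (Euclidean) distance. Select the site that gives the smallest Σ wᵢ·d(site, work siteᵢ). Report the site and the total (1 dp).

Total weighted distance at each candidate:
  North (10, 2): total = 421.0
  South (4, 8): total = 1308.6
  East (12, 7): total = 914.1
  West (3, 6): total = 1243.5
Minimum is at North with total 421.0 km.

North, total 421.0 km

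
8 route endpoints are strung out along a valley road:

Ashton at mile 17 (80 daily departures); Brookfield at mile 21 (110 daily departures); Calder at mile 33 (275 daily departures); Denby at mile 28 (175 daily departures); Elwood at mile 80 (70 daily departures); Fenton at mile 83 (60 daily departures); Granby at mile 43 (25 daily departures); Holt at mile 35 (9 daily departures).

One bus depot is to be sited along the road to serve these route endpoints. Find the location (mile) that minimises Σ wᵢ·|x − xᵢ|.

x = 33

For a sum of weighted absolute distances on a line, the optimum is the weighted median (not the mean). Total weight W = 804; half-weight = 402.
Sort by position and accumulate weight:
  mile 17 (Ashton, w=80) → cum 80
  mile 21 (Brookfield, w=110) → cum 190
  mile 28 (Denby, w=175) → cum 365
  mile 33 (Calder, w=275) → cum 640  ≥ 402 → median here
  mile 35 (Holt, w=9) → cum 649
  mile 43 (Granby, w=25) → cum 674
  mile 80 (Elwood, w=70) → cum 744
  mile 83 (Fenton, w=60) → cum 804
Optimal location: mile 33.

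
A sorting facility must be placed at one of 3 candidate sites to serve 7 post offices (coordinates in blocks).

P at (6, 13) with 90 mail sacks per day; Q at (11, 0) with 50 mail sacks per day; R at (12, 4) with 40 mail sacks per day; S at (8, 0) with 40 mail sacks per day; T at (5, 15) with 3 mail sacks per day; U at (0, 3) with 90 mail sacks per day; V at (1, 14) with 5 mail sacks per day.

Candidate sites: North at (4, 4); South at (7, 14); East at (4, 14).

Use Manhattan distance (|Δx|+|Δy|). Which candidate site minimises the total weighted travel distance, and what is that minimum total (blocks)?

North, total 2731 blocks

Total weighted distance at each candidate:
  North (4, 4): total = 2731
  South (7, 14): total = 3939
  East (4, 14): total = 4131
Minimum is at North with total 2731 blocks.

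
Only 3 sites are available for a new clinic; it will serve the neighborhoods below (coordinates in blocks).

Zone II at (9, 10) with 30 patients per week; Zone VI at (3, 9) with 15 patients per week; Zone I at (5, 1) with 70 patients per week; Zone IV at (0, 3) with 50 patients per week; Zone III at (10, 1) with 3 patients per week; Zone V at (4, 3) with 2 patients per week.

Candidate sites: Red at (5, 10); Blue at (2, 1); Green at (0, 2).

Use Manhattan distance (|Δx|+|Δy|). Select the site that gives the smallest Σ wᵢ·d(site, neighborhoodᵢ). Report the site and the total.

Total weighted distance at each candidate:
  Red (5, 10): total = 1453
  Blue (2, 1): total = 1057
  Green (0, 2): total = 1173
Minimum is at Blue with total 1057 blocks.

Blue, total 1057 blocks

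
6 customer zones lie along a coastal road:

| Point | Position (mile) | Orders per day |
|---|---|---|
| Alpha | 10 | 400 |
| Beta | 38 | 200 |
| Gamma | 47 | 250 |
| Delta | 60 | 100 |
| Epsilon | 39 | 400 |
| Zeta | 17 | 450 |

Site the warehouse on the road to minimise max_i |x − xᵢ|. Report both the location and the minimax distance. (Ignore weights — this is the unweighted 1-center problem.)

location 35, max distance 25

The 1-center on a line is the midpoint of the two extreme points: leftmost at 10, rightmost at 60.
Optimal location = (10 + 60)/2 = 35; maximum distance = (60 − 10)/2 = 25.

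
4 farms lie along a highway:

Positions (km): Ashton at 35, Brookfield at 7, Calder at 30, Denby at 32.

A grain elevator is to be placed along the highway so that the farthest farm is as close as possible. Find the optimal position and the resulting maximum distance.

The 1-center on a line is the midpoint of the two extreme points: leftmost at 7, rightmost at 35.
Optimal location = (7 + 35)/2 = 21; maximum distance = (35 − 7)/2 = 14.

location 21, max distance 14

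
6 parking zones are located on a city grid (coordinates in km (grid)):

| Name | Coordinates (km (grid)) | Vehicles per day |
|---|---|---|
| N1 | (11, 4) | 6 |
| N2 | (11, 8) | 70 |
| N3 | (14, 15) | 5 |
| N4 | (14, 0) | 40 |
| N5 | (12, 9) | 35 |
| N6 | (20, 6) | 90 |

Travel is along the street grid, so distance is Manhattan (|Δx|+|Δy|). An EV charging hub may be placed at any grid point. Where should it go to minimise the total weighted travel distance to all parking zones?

(14, 6)

Manhattan distance separates: Σwᵢ(|x−xᵢ|+|y−yᵢ|) = Σwᵢ|x−xᵢ| + Σwᵢ|y−yᵢ|, so x and y are optimised independently as 1-D weighted medians.
Total weight W = 246; half = 123.
x-coordinate, sorted with cumulative weight:
  x=11 (N1, w=6) cum 6
  x=11 (N2, w=70) cum 76
  x=12 (N5, w=35) cum 111
  x=14 (N3, w=5) cum 116
  x=14 (N4, w=40) cum 156  ← median
  x=20 (N6, w=90) cum 246
⇒ x* = 14
y-coordinate, sorted with cumulative weight:
  y=0 (N4, w=40) cum 40
  y=4 (N1, w=6) cum 46
  y=6 (N6, w=90) cum 136  ← median
  y=8 (N2, w=70) cum 206
  y=9 (N5, w=35) cum 241
  y=15 (N3, w=5) cum 246
⇒ y* = 6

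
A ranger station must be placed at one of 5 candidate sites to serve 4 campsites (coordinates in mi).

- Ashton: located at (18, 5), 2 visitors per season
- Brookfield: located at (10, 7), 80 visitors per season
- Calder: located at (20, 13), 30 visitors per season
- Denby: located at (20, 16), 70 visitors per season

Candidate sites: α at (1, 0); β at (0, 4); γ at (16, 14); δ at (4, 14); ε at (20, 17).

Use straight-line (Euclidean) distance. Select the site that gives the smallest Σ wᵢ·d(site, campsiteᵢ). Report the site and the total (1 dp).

γ, total 1192.7 mi

Total weighted distance at each candidate:
  α (1, 0): total = 3377.0
  β (0, 4): total = 3161.9
  γ (16, 14): total = 1192.7
  δ (4, 14): total = 2380.5
  ε (20, 17): total = 1345.7
Minimum is at γ with total 1192.7 mi.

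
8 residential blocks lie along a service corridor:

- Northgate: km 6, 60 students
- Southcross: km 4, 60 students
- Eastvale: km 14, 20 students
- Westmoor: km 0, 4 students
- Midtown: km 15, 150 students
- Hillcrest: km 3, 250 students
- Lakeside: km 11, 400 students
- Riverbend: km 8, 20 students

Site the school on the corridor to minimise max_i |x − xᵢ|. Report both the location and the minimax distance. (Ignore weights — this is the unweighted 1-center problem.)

location 7.5, max distance 7.5

The 1-center on a line is the midpoint of the two extreme points: leftmost at 0, rightmost at 15.
Optimal location = (0 + 15)/2 = 7.5; maximum distance = (15 − 0)/2 = 7.5.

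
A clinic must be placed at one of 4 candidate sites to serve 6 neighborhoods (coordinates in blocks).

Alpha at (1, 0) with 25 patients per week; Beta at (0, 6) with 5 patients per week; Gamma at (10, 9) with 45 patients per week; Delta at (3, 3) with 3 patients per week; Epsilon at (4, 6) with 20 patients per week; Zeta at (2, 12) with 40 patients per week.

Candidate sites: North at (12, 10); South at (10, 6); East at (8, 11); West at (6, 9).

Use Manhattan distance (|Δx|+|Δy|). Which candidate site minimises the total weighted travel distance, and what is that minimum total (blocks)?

West, total 982 blocks

Total weighted distance at each candidate:
  North (12, 10): total = 1508
  South (10, 6): total = 1270
  East (8, 11): total = 1194
  West (6, 9): total = 982
Minimum is at West with total 982 blocks.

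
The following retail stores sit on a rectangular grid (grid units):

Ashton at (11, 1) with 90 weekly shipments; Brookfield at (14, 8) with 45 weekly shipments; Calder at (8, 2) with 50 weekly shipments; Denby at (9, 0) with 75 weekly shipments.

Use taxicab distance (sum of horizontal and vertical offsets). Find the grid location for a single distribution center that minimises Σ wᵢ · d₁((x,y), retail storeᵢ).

(11, 1)

Manhattan distance separates: Σwᵢ(|x−xᵢ|+|y−yᵢ|) = Σwᵢ|x−xᵢ| + Σwᵢ|y−yᵢ|, so x and y are optimised independently as 1-D weighted medians.
Total weight W = 260; half = 130.
x-coordinate, sorted with cumulative weight:
  x=8 (Calder, w=50) cum 50
  x=9 (Denby, w=75) cum 125
  x=11 (Ashton, w=90) cum 215  ← median
  x=14 (Brookfield, w=45) cum 260
⇒ x* = 11
y-coordinate, sorted with cumulative weight:
  y=0 (Denby, w=75) cum 75
  y=1 (Ashton, w=90) cum 165  ← median
  y=2 (Calder, w=50) cum 215
  y=8 (Brookfield, w=45) cum 260
⇒ y* = 1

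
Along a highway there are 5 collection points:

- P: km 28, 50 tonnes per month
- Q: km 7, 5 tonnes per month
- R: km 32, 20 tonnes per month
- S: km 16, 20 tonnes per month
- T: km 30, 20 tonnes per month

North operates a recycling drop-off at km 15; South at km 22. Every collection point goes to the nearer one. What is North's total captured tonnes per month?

25

The indifferent point is the midpoint (15+22)/2 = 18.5; collection points left of it (closer to North at 15) go to North, those right go to South.
  Q at 7 (w=5) → North
  S at 16 (w=20) → North
  P at 28 (w=50) → South
  T at 30 (w=20) → South
  R at 32 (w=20) → South
North captures 25; South captures 90.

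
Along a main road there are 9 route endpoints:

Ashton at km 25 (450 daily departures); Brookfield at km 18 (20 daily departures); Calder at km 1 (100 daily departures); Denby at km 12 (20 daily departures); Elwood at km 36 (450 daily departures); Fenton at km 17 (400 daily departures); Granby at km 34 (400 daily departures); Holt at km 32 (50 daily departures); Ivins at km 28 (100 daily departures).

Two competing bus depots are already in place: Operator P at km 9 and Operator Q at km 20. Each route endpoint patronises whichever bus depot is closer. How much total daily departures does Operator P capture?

120

The indifferent point is the midpoint (9+20)/2 = 14.5; route endpoints left of it (closer to Operator P at 9) go to Operator P, those right go to Operator Q.
  Calder at 1 (w=100) → Operator P
  Denby at 12 (w=20) → Operator P
  Fenton at 17 (w=400) → Operator Q
  Brookfield at 18 (w=20) → Operator Q
  Ashton at 25 (w=450) → Operator Q
  Ivins at 28 (w=100) → Operator Q
  Holt at 32 (w=50) → Operator Q
  Granby at 34 (w=400) → Operator Q
  Elwood at 36 (w=450) → Operator Q
Operator P captures 120; Operator Q captures 1870.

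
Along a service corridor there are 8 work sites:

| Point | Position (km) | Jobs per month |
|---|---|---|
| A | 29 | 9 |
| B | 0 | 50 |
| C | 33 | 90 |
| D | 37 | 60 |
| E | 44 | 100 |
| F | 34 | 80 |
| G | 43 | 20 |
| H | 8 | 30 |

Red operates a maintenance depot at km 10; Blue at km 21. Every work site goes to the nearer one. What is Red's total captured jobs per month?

80

The indifferent point is the midpoint (10+21)/2 = 15.5; work sites left of it (closer to Red at 10) go to Red, those right go to Blue.
  B at 0 (w=50) → Red
  H at 8 (w=30) → Red
  A at 29 (w=9) → Blue
  C at 33 (w=90) → Blue
  F at 34 (w=80) → Blue
  D at 37 (w=60) → Blue
  G at 43 (w=20) → Blue
  E at 44 (w=100) → Blue
Red captures 80; Blue captures 359.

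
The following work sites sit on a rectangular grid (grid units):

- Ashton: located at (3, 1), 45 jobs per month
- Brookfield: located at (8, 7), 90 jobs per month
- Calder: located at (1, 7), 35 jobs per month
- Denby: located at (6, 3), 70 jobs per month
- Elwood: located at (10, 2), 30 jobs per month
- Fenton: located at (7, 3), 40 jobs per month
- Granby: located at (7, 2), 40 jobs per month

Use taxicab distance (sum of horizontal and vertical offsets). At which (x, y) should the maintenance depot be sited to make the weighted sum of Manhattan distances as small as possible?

(7, 3)

Manhattan distance separates: Σwᵢ(|x−xᵢ|+|y−yᵢ|) = Σwᵢ|x−xᵢ| + Σwᵢ|y−yᵢ|, so x and y are optimised independently as 1-D weighted medians.
Total weight W = 350; half = 175.
x-coordinate, sorted with cumulative weight:
  x=1 (Calder, w=35) cum 35
  x=3 (Ashton, w=45) cum 80
  x=6 (Denby, w=70) cum 150
  x=7 (Fenton, w=40) cum 190  ← median
  x=7 (Granby, w=40) cum 230
  x=8 (Brookfield, w=90) cum 320
  x=10 (Elwood, w=30) cum 350
⇒ x* = 7
y-coordinate, sorted with cumulative weight:
  y=1 (Ashton, w=45) cum 45
  y=2 (Elwood, w=30) cum 75
  y=2 (Granby, w=40) cum 115
  y=3 (Denby, w=70) cum 185  ← median
  y=3 (Fenton, w=40) cum 225
  y=7 (Brookfield, w=90) cum 315
  y=7 (Calder, w=35) cum 350
⇒ y* = 3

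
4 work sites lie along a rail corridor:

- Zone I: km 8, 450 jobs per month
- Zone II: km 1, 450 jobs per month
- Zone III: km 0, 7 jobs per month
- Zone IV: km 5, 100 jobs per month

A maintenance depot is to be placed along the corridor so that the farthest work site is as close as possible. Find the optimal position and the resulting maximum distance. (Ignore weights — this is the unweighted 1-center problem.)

The 1-center on a line is the midpoint of the two extreme points: leftmost at 0, rightmost at 8.
Optimal location = (0 + 8)/2 = 4; maximum distance = (8 − 0)/2 = 4.

location 4, max distance 4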